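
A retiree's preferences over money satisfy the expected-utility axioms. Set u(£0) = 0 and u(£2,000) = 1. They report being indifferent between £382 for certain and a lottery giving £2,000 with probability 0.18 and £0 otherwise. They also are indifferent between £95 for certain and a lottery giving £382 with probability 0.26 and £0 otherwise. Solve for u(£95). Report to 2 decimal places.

First, u(£382) = 0.18·u(£2,000) + 0.82·u(£0) = 0.18.
Then u(£95) = 0.26·u(£382) + 0.74·u(£0) = 0.26·0.18 + 0.74·0.00 = 0.0468.

0.05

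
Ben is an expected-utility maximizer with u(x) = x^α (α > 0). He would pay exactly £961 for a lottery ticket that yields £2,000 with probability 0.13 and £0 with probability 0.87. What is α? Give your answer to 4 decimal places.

α ≈ 2.7837

EU(lottery) = 0.13·2000^α + 0.87·0 = 0.13·2000^α.
Indifference: 961^α = 0.13·2000^α, so (961/2000)^α = 0.13.
α = ln(0.13) / ln(961/2000) = -2.0402208/-0.7329281 ≈ 2.7837.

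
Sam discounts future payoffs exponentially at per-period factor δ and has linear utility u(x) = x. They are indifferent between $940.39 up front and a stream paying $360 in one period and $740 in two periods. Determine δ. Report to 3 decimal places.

δ ≈ 0.910

Equating present values: 940.39 = 360δ + 740δ².
So 740δ² + 360δ − 940.39 = 0.
δ = (−360 + √(360² + 4·740·940.39)) / (2·740) = (−360 + √2913154.40) / 1480 ≈ 0.910.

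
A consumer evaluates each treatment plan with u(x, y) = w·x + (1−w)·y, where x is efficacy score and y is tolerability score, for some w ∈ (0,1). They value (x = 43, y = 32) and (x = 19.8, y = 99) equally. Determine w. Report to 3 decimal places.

w = 0.743

Indifference: w·43 + (1−w)·32 = w·19.8 + (1−w)·99.
w·(43−19.8) = (1−w)·(99−32), i.e. w·23.2 = (1−w)·67.
Hence w = 67/(23.2+67) = 67/90.2 = 0.743.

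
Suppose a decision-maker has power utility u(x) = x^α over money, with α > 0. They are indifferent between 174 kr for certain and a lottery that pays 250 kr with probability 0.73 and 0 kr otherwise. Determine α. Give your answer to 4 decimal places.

The lottery's expected utility is 0.73·u(250) + 0.27·u(0) = 0.73·250^α (since u(0) = 0 for α > 0).
Equating: 174^α = 0.73·250^α, i.e. 0.6960^α = 0.73.
Taking logs: α·ln(174/250) = ln(0.73), so α = -0.3147107 / -0.3624056 ≈ 0.8684.

α ≈ 0.8684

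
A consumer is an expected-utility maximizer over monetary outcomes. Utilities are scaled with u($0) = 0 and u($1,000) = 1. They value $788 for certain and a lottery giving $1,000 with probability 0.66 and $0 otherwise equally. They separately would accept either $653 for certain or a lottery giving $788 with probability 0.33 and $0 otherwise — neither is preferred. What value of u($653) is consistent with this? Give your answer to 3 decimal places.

0.218

First, u($788) = 0.66·u($1,000) + 0.34·u($0) = 0.66.
The second indifference gives u($653) = 0.33·u($788) + 0.67·u($0) = 0.33·0.66 + 0.67·0.00 = 0.2178.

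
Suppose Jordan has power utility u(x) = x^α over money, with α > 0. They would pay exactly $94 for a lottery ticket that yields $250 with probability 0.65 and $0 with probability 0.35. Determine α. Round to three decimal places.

EU(lottery) = 0.65·250^α + 0.35·0 = 0.65·250^α.
Indifference: 94^α = 0.65·250^α, so (94/250)^α = 0.65.
Taking logs: α·ln(94/250) = ln(0.65), so α = -0.430783 / -0.978166 ≈ 0.440.

α ≈ 0.440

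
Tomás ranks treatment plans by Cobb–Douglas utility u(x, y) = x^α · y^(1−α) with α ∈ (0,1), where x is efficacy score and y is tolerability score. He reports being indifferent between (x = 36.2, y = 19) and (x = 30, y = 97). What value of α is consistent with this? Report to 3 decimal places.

α ≈ 0.897

Indifference: 36.2^α · 19^(1−α) = 30^α · 97^(1−α).
Rearrange to (36.2/30)^α = (97/19)^(1−α) and take logs: α·0.187862 = (1−α)·1.630272.
Thus α·(1.818134) = 1.630272, so α = 1.630272/1.818134 ≈ 0.897.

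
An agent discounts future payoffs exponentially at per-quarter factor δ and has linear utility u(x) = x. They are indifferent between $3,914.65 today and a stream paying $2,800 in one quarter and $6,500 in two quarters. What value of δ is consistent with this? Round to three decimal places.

Equating present values: 3914.65 = 2800δ + 6500δ².
So 6500δ² + 2800δ − 3914.65 = 0.
The positive root is δ = [−2800 + √(2800² + 4·6500·3914.65)] / (2·6500) = (−2800 + 10470.000)/13000 ≈ 0.590.

δ ≈ 0.590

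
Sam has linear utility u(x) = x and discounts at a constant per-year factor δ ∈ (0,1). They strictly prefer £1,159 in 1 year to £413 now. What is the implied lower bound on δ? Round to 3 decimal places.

Comparing present values: 413 < δ·1159.
Dividing through by 1159 gives δ > 0.35634.

δ > 0.356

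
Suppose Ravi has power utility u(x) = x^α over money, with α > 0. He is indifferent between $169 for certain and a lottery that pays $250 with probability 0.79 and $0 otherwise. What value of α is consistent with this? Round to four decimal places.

α ≈ 0.6020

The lottery's expected utility is 0.79·u(250) + 0.21·u(0) = 0.79·250^α (since u(0) = 0 for α > 0).
Equating: 169^α = 0.79·250^α, i.e. 0.6760^α = 0.79.
Take logs: α = ln 0.79 / ln(169/250) ≈ 0.602005.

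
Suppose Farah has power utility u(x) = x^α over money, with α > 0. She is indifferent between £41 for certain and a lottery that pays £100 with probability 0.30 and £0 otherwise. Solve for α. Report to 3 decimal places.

α ≈ 1.350

Since u(0) = 0, the lottery's EU is 0.30·100^α.
Indifference: 41^α = 0.30·100^α, so (41/100)^α = 0.30.
Take logs: α = ln 0.30 / ln(41/100) ≈ 1.35035.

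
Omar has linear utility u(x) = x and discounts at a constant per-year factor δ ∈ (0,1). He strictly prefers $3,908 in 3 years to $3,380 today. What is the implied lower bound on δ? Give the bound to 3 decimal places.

δ > 0.953

Comparing present values: 3380 < δ^3·3908.
So δ^3 > 3380/3908 = 0.86489; taking the cube root of both positive sides preserves the inequality.
δ > (3380/3908)^(1/3) ≈ 0.953.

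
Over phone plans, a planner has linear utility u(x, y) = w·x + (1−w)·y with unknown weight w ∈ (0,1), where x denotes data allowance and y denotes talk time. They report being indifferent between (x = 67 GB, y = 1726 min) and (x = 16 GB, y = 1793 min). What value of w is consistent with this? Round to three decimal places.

w = 0.568

u(67,1726) = u(16,1793) means w·67 + (1−w)·1726 = w·16 + (1−w)·1793.
w·(67−16) = (1−w)·(1793−1726), i.e. w·51 = (1−w)·67.
So w/(1−w) = 67/51 = 1.3137, giving w = 67/(51+67) = 0.568.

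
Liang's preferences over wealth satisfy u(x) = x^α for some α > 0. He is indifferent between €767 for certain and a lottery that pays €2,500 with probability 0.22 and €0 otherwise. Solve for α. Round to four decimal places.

Since u(0) = 0, the lottery's EU is 0.22·2500^α.
Equating: 767^α = 0.22·2500^α, i.e. 0.3068^α = 0.22.
Taking logs: α·ln(767/2500) = ln(0.22), so α = -1.5141277 / -1.1815592 ≈ 1.2815.

α ≈ 1.2815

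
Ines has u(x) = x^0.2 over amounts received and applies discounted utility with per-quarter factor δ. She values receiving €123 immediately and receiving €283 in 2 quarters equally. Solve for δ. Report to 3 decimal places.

The payoff in 2 quarters is discounted by δ^2, so u(123) = δ^2·u(283) and δ^2 = u(123)/u(283).
With u(x) = x^0.2: δ^2 = 123^0.2/283^0.2 = (123/283)^0.2 = 0.84649.
Taking the square root: δ = 0.84649^(1/2) ≈ 0.920.

δ ≈ 0.920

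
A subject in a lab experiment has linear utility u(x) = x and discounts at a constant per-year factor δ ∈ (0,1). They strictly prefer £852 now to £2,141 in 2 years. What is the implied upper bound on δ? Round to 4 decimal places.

The preference means 852 > δ^2·2141.
Dividing by 2141: δ^2 < 0.39794. Both sides are positive, so the square root keeps the direction.
δ < 0.39794^(1/2) = 0.6308.

δ < 0.6308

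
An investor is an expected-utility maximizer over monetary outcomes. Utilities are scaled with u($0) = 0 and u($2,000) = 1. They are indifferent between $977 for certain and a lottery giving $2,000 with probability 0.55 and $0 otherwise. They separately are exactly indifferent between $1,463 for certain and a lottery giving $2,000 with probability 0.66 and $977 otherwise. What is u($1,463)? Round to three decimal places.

From the first indifference, u($977) = 0.55·u($2,000) + 0.45·u($0) = 0.55·1 + 0.45·0 = 0.55.
The second indifference gives u($1,463) = 0.66·u($2,000) + 0.34·u($977) = 0.66·1.00 + 0.34·0.55 = 0.8470.

0.847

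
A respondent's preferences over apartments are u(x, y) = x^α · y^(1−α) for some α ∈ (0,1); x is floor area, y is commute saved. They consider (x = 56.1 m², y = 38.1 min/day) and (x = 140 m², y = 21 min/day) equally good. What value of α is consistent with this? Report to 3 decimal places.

Set the two utilities equal: 56.1^α·38.1^(1−α) = 140^α·21^(1−α).
(56.1/140)^α = (21/38.1)^(1−α); take logs: α·ln(56.1/140) = (1−α)·ln(21/38.1), i.e. α·-0.914507 = (1−α)·-0.595692.
With A = -0.914507 and B = -0.595692: α·A = (1−α)·B, so α = B/(A+B) = -0.595692/-1.510199 ≈ 0.394.

α ≈ 0.394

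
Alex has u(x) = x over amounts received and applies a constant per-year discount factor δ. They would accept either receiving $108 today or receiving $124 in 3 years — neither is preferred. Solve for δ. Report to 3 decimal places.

Equating discounted utilities: u(108) = δ^3·u(124) ⇒ δ^3 = u(108)/u(124).
With u(x) = x: δ^3 = 108/124 = 0.87097.
Taking the cube root: δ = 0.87097^(1/3) ≈ 0.955.

δ ≈ 0.955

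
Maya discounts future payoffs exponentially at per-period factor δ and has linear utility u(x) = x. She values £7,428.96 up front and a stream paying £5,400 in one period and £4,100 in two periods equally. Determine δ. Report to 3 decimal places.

Equating present values: 7428.96 = 5400δ + 4100δ².
Rearranged: 4100δ² + 5400δ − 7428.96 = 0.
By the quadratic formula (taking the positive root), δ = (−5400 + √150994944.00) / 8200 ≈ 0.840.

δ ≈ 0.840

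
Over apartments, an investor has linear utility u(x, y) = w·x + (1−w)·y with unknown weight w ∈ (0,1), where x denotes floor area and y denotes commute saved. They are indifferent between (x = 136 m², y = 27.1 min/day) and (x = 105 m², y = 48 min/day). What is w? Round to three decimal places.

Indifference: w·136 + (1−w)·27.1 = w·105 + (1−w)·48.
Rearranging, 31·w − 20.9·(1−w) = 0.
So w/(1−w) = 20.9/31 = 0.6742, giving w = 20.9/(31+20.9) = 0.403.

w = 0.403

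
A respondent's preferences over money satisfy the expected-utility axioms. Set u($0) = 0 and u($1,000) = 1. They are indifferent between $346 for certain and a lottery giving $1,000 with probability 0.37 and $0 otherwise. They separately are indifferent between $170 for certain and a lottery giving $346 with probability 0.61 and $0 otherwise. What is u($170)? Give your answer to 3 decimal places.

First, u($346) = 0.37·u($1,000) + 0.63·u($0) = 0.37.
Chaining: u($170) = 0.61·0.37 + 0.39·0.00 = 0.2257.

0.226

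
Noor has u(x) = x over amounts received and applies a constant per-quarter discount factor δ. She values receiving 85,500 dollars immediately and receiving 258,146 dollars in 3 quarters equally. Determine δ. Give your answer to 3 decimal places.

Equating discounted utilities: u(85500) = δ^3·u(258146) ⇒ δ^3 = u(85500)/u(258146).
With u(x) = x: δ^3 = 85500/258146 = 0.33121.
Taking the cube root: δ = 0.33121^(1/3) ≈ 0.692.

δ ≈ 0.692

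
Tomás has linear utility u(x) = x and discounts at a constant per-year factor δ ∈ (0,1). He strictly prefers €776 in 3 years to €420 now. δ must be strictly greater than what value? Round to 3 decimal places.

δ > 0.815

The preference means 420 < δ^3·776.
Dividing by 776: δ^3 > 0.54124. Both sides are positive, so the cube root keeps the direction.
δ > 0.54124^(1/3) = 0.815.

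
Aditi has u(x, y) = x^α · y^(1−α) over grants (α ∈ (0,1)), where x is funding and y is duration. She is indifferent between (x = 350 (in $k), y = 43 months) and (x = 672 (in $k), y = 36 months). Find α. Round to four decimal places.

The Cobb–Douglas utilities coincide, so 350^α·43^(1−α) = 672^α·36^(1−α).
(350/672)^α = (36/43)^(1−α); take logs: α·ln(350/672) = (1−α)·ln(36/43), i.e. α·-0.6523252 = (1−α)·-0.1776812.
So α/(1−α) = (-0.1776812)/(-0.6523252) = 0.2723813, and α = 0.2723813/1.2723813 ≈ 0.2141.

α ≈ 0.2141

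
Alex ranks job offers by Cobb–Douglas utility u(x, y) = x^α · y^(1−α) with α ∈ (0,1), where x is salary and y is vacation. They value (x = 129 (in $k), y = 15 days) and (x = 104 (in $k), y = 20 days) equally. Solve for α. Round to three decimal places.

Set the two utilities equal: 129^α·15^(1−α) = 104^α·20^(1−α).
Rearrange to (129/104)^α = (20/15)^(1−α) and take logs: α·0.215422 = (1−α)·0.287682.
With A = 0.215422 and B = 0.287682: α·A = (1−α)·B, so α = B/(A+B) = 0.287682/0.503104 ≈ 0.572.

α ≈ 0.572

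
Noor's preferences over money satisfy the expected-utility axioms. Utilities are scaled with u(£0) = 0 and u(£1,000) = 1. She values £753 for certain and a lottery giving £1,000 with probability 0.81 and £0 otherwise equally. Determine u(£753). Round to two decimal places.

0.81

By the standard-gamble method, u(£753) is just the indifference probability on the best outcome: 0.81.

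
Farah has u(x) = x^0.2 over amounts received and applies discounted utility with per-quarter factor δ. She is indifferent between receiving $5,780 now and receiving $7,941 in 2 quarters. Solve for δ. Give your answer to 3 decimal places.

δ ≈ 0.969

Indifference means u(5780) = δ^2 · u(7941), so δ^2 = u(5780)/u(7941).
With u(x) = x^0.2: δ^2 = 5780^0.2/7941^0.2 = (5780/7941)^0.2 = 0.93845.
Taking the square root: δ = 0.93845^(1/2) ≈ 0.969.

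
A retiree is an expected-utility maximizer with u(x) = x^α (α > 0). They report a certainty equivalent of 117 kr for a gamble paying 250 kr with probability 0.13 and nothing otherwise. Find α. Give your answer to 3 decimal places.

The lottery's expected utility is 0.13·u(250) + 0.87·u(0) = 0.13·250^α (since u(0) = 0 for α > 0).
Setting u(117) equal to that: 117^α = 0.13·250^α ⇒ (117/250)^α = 0.13.
α = ln(0.13) / ln(117/250) = -2.040221/-0.759287 ≈ 2.687.

α ≈ 2.687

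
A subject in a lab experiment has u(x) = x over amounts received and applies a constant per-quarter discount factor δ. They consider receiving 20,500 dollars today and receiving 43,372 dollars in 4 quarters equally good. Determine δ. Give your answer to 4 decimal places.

δ ≈ 0.8292

Indifference means u(20500) = δ^4 · u(43372), so δ^4 = u(20500)/u(43372).
With u(x) = x: δ^4 = 20500/43372 = 0.47266.
Hence δ = (0.47266)^(1/4) = 0.829156.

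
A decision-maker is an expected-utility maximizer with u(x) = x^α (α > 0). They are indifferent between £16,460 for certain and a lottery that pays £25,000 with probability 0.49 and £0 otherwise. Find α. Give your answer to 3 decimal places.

The lottery's expected utility is 0.49·u(25000) + 0.51·u(0) = 0.49·25000^α (since u(0) = 0 for α > 0).
Equating: 16460^α = 0.49·25000^α, i.e. 0.6584^α = 0.49.
Take logs: α = ln 0.49 / ln(16460/25000) ≈ 1.70681.

α ≈ 1.707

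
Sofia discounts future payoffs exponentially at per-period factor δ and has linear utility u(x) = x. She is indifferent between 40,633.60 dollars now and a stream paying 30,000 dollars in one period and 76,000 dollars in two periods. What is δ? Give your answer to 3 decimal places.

δ ≈ 0.560

Equating present values: 40633.60 = 30000δ + 76000δ².
Rearranged: 76000δ² + 30000δ − 40633.60 = 0.
By the quadratic formula (taking the positive root), δ = (−30000 + √13252614400.00) / 152000 ≈ 0.560.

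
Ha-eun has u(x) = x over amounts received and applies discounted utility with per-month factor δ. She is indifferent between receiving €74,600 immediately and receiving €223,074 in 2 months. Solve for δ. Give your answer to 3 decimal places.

δ ≈ 0.578

Equating discounted utilities: u(74600) = δ^2·u(223074) ⇒ δ^2 = u(74600)/u(223074).
With u(x) = x: δ^2 = 74600/223074 = 0.33442.
Hence δ = (0.33442)^(1/2) = 0.57829.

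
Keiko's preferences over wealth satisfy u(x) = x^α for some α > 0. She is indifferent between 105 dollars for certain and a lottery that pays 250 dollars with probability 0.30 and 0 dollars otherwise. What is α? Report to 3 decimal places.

α ≈ 1.388

The lottery's expected utility is 0.30·u(250) + 0.70·u(0) = 0.30·250^α (since u(0) = 0 for α > 0).
Indifference: 105^α = 0.30·250^α, so (105/250)^α = 0.30.
α = ln(0.30) / ln(105/250) = -1.203973/-0.867501 ≈ 1.388.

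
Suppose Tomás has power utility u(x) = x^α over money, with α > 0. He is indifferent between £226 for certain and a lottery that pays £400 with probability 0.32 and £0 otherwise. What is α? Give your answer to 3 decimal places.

Since u(0) = 0, the lottery's EU is 0.32·400^α.
Setting u(226) equal to that: 226^α = 0.32·400^α ⇒ (226/400)^α = 0.32.
Take logs: α = ln 0.32 / ln(226/400) ≈ 1.99575.

α ≈ 1.996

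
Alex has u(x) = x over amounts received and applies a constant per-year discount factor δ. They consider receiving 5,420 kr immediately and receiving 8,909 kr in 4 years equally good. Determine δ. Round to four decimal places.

Indifference means u(5420) = δ^4 · u(8909), so δ^4 = u(5420)/u(8909).
With u(x) = x: δ^4 = 5420/8909 = 0.60837.
So δ = 0.60837^(1/4) ≈ 0.8832.

δ ≈ 0.8832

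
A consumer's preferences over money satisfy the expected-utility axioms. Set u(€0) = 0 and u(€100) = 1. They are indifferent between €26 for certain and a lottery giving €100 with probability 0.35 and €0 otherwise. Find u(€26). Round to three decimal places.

0.350

By the standard-gamble method, u(€26) is just the indifference probability on the best outcome: 0.35.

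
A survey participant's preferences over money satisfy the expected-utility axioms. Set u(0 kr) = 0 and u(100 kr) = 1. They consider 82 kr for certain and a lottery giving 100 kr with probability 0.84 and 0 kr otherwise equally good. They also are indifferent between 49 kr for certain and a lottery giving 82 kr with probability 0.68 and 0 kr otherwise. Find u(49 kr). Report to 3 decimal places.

0.571

First, u(82 kr) = 0.84·u(100 kr) + 0.16·u(0 kr) = 0.84.
Then u(49 kr) = 0.68·u(82 kr) + 0.32·u(0 kr) = 0.68·0.84 + 0.32·0.00 = 0.5712.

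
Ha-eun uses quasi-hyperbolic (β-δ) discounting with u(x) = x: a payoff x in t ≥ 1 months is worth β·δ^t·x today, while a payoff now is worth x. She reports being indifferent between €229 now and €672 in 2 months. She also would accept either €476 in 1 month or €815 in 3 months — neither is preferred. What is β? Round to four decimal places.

β ≈ 0.5835

The second indifference involves only future payoffs, so β cancels: β·δ^1·476 = β·δ^3·815, giving δ^2 = 476/815 = 0.58405, so δ = 0.76423.
The first indifference: 229 = β·δ^2·672, so β = 229/(δ^2·672) = 229/(0.58405·672) ≈ 0.5835.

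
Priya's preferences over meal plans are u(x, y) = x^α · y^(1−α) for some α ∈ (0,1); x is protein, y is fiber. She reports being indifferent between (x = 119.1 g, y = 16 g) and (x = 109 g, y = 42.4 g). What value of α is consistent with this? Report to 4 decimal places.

The Cobb–Douglas utilities coincide, so 119.1^α·16^(1−α) = 109^α·42.4^(1−α).
(119.1/109)^α = (42.4/16)^(1−α); take logs: α·ln(119.1/109) = (1−α)·ln(42.4/16), i.e. α·0.0886156 = (1−α)·0.9745596.
With A = 0.0886156 and B = 0.9745596: α·A = (1−α)·B, so α = B/(A+B) = 0.9745596/1.0631752 ≈ 0.9167.

α ≈ 0.9167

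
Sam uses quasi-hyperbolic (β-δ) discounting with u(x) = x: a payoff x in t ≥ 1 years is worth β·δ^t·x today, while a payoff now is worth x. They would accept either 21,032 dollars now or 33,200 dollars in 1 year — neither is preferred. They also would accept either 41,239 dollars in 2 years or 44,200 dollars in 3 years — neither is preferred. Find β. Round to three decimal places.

Both payoffs in the second observation are in the future, so β drops out: δ^2·41239 = δ^3·44200 ⇒ δ = 41239/44200 = 0.93301.
Now use the now-vs-future pair: 21032 = β·δ·33200 gives β = 21032/(0.93301·33200) ≈ 0.679.

β ≈ 0.679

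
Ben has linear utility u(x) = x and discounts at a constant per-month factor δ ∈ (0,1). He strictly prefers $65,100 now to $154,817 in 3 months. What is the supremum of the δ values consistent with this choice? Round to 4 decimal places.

δ < 0.7492

Comparing present values: 65100 > δ^3·154817.
Hence δ^3 < 65100/154817 = 0.42050, and x ↦ x^(1/3) is increasing on (0,∞).
δ < 0.42050^(1/3) = 0.7492.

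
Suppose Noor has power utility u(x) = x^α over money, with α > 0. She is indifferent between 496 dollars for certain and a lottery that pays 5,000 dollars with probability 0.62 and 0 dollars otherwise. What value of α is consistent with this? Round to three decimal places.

α ≈ 0.207

The lottery's expected utility is 0.62·u(5000) + 0.38·u(0) = 0.62·5000^α (since u(0) = 0 for α > 0).
Indifference: 496^α = 0.62·5000^α, so (496/5000)^α = 0.62.
Taking logs: α·ln(496/5000) = ln(0.62), so α = -0.478036 / -2.310617 ≈ 0.207.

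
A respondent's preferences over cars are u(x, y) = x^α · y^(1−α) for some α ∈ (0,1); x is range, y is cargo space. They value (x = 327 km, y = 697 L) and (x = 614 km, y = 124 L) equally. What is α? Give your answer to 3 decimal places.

Set the two utilities equal: 327^α·697^(1−α) = 614^α·124^(1−α).
(327/614)^α = (124/697)^(1−α); take logs: α·ln(327/614) = (1−α)·ln(124/697), i.e. α·-0.630035 = (1−α)·-1.726504.
With A = -0.630035 and B = -1.726504: α·A = (1−α)·B, so α = B/(A+B) = -1.726504/-2.356539 ≈ 0.733.

α ≈ 0.733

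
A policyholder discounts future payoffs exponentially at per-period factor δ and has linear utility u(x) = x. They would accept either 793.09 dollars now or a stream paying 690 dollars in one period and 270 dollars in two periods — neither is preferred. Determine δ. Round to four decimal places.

δ ≈ 0.8600

Present value of the stream is 690·δ + 270·δ². Indifference gives 690δ + 270δ² = 793.09.
Rearranged: 270δ² + 690δ − 793.09 = 0.
The positive root is δ = [−690 + √(690² + 4·270·793.09)] / (2·270) = (−690 + 1154.399)/540 ≈ 0.8600.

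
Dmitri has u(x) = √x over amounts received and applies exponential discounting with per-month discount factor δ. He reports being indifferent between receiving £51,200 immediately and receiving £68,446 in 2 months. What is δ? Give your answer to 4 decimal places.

δ ≈ 0.9300

The payoff in 2 months is discounted by δ^2, so u(51200) = δ^2·u(68446) and δ^2 = u(51200)/u(68446).
Since u(x) = √x, δ^2 = √(51200/68446) = 0.86489.
So δ = 0.86489^(1/2) ≈ 0.9300.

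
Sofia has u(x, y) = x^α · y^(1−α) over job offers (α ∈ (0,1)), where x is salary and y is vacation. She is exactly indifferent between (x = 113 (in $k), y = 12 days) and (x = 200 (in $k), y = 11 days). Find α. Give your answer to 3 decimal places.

α ≈ 0.132

Set the two utilities equal: 113^α·12^(1−α) = 200^α·11^(1−α).
Taking logs: α·ln 113 + (1−α)·ln 12 = α·ln 200 + (1−α)·ln 11, i.e. α·-0.570930 = (1−α)·-0.087011.
Thus α·(-0.657941) = -0.087011, so α = -0.087011/-0.657941 ≈ 0.132.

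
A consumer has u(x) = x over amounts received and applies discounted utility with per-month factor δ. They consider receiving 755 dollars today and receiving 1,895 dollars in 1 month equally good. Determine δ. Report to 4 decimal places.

Equating discounted utilities: u(755) = δ·u(1895) ⇒ δ = u(755)/u(1895).
With u(x) = x: δ = 755/1895 = 0.39842.

δ ≈ 0.3984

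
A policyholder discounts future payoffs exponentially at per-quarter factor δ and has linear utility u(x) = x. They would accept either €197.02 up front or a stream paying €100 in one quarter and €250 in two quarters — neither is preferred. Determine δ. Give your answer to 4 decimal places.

δ ≈ 0.7100

The stream is worth 100δ + 250δ² today, so 100δ + 250δ² = 197.02.
Rearranged: 250δ² + 100δ − 197.02 = 0.
δ = (−100 + √(100² + 4·250·197.02)) / (2·250) = (−100 + √207020.00) / 500 ≈ 0.7100.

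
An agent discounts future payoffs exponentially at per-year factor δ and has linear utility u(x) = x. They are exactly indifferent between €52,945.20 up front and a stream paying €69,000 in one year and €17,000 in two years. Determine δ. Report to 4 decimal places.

δ ≈ 0.6600

Present value of the stream is 69000·δ + 17000·δ². Indifference gives 69000δ + 17000δ² = 52945.20.
Rearranged: 17000δ² + 69000δ − 52945.20 = 0.
δ = (−69000 + √(69000² + 4·17000·52945.20)) / (2·17000) = (−69000 + √8361273600.00) / 34000 ≈ 0.6600.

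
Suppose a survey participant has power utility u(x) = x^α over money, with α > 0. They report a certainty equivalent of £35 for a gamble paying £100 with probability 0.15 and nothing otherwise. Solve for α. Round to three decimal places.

EU(lottery) = 0.15·100^α + 0.85·0 = 0.15·100^α.
Indifference: 35^α = 0.15·100^α, so (35/100)^α = 0.15.
α = ln(0.15) / ln(35/100) = -1.897120/-1.049822 ≈ 1.807.

α ≈ 1.807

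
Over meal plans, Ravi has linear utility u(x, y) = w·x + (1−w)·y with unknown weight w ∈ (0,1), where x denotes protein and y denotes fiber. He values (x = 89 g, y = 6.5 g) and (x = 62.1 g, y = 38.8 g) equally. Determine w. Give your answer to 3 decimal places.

u(89,6.5) = u(62.1,38.8) means w·89 + (1−w)·6.5 = w·62.1 + (1−w)·38.8.
Rearranging, 26.9·w − 32.3·(1−w) = 0.
Hence w = 32.3/(26.9+32.3) = 32.3/59.2 = 0.546.

w = 0.546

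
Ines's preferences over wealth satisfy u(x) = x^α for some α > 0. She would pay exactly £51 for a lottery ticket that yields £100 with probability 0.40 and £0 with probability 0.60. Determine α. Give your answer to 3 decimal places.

EU(lottery) = 0.40·100^α + 0.60·0 = 0.40·100^α.
Indifference: 51^α = 0.40·100^α, so (51/100)^α = 0.40.
Taking logs: α·ln(51/100) = ln(0.40), so α = -0.916291 / -0.673345 ≈ 1.361.

α ≈ 1.361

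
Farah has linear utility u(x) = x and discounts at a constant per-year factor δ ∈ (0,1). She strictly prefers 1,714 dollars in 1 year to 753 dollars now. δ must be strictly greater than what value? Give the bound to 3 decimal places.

δ > 0.439

The preference means 753 < δ·1714.
So δ > 753/1714 = 0.43932.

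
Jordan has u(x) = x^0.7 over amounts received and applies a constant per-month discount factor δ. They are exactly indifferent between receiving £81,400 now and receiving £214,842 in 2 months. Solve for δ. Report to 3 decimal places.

Indifference means u(81400) = δ^2 · u(214842), so δ^2 = u(81400)/u(214842).
With u(x) = x^0.7: δ^2 = 81400^0.7/214842^0.7 = (81400/214842)^0.7 = 0.50694.
So δ = 0.50694^(1/2) ≈ 0.712.

δ ≈ 0.712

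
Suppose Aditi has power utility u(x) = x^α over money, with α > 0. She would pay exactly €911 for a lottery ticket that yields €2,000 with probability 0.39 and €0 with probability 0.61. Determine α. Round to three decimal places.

Since u(0) = 0, the lottery's EU is 0.39·2000^α.
Equating: 911^α = 0.39·2000^α, i.e. 0.4555^α = 0.39.
Take logs: α = ln 0.39 / ln(911/2000) ≈ 1.19743.

α ≈ 1.197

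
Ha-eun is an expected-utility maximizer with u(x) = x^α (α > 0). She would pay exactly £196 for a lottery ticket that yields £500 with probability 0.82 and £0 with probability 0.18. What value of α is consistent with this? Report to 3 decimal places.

Since u(0) = 0, the lottery's EU is 0.82·500^α.
Setting u(196) equal to that: 196^α = 0.82·500^α ⇒ (196/500)^α = 0.82.
Take logs: α = ln 0.82 / ln(196/500) ≈ 0.21191.

α ≈ 0.212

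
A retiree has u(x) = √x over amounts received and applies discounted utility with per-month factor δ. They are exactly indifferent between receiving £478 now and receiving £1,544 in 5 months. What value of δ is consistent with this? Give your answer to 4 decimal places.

Indifference means u(478) = δ^5 · u(1544), so δ^5 = u(478)/u(1544).
Since u(x) = √x, δ^5 = √(478/1544) = 0.55640.
So δ = 0.55640^(1/5) ≈ 0.8894.

δ ≈ 0.8894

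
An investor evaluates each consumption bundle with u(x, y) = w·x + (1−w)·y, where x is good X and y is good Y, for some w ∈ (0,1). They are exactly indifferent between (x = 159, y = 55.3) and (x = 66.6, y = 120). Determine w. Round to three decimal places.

w = 0.412

Equating utilities: w·159 + (1−w)·55.3 = w·66.6 + (1−w)·120.
w·(159−66.6) = (1−w)·(120−55.3), i.e. w·92.4 = (1−w)·64.7.
The marginal rate of substitution is 64.7/92.4, so w = 64.7/(92.4+64.7) = 0.412.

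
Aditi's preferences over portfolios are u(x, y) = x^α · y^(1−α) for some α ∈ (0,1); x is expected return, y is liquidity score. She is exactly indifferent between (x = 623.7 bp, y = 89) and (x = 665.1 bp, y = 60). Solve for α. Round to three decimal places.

α ≈ 0.860

Set the two utilities equal: 623.7^α·89^(1−α) = 665.1^α·60^(1−α).
Rearrange to (623.7/665.1)^α = (60/89)^(1−α) and take logs: α·-0.064268 = (1−α)·-0.394292.
Thus α·(-0.458560) = -0.394292, so α = -0.394292/-0.458560 ≈ 0.860.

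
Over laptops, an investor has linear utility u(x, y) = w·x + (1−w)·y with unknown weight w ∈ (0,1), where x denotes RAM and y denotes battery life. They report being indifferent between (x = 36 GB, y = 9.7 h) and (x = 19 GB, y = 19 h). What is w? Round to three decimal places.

Indifference: w·36 + (1−w)·9.7 = w·19 + (1−w)·19.
w·(36−19) = (1−w)·(19−9.7), i.e. w·17 = (1−w)·9.3.
So w/(1−w) = 9.3/17 = 0.5471, giving w = 9.3/(17+9.3) = 0.354.

w = 0.354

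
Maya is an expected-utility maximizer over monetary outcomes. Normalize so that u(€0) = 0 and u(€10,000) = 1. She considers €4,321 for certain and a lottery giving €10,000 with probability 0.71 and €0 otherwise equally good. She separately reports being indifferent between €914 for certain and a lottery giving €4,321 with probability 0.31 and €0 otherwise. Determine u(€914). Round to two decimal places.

The first gamble pins u(€4,321): it must equal 0.71·1 + 0.29·0 = 0.71.
Then u(€914) = 0.31·u(€4,321) + 0.69·u(€0) = 0.31·0.71 + 0.69·0.00 = 0.2201.

0.22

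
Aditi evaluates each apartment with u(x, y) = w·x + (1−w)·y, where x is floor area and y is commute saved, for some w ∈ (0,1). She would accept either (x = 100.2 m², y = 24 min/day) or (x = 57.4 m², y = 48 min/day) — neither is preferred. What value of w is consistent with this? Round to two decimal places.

w = 0.36

u(100.2,24) = u(57.4,48) means w·100.2 + (1−w)·24 = w·57.4 + (1−w)·48.
w·(100.2−57.4) = (1−w)·(48−24), i.e. w·42.8 = (1−w)·24.
Hence w = 24/(42.8+24) = 24/66.8 = 0.36.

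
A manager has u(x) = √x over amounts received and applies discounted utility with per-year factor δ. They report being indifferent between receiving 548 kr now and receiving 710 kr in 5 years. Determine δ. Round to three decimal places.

δ ≈ 0.974

Equating discounted utilities: u(548) = δ^5·u(710) ⇒ δ^5 = u(548)/u(710).
With u(x) = √x: δ^5 = √548/√710 = √(548/710) = 0.87854.
So δ = 0.87854^(1/5) ≈ 0.974.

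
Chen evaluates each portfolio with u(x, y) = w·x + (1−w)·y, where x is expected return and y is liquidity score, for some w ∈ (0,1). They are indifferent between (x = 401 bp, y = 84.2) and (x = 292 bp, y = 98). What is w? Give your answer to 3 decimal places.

Equating utilities: w·401 + (1−w)·84.2 = w·292 + (1−w)·98.
Rearranging, 109·w − 13.8·(1−w) = 0.
Hence w = 13.8/(109+13.8) = 13.8/122.8 = 0.112.

w = 0.112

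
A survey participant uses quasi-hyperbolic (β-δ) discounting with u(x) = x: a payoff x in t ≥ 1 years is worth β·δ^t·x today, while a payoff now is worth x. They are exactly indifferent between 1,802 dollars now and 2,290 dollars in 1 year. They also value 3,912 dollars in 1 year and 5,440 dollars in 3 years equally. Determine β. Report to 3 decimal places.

Both payoffs in the second observation are in the future, so β drops out: δ^1·3912 = δ^3·5440 ⇒ δ^2 = 3912/5440 = 0.71912, so δ = 0.84801.
Now use the now-vs-future pair: 1802 = β·δ·2290 gives β = 1802/(0.84801·2290) ≈ 0.928.

β ≈ 0.928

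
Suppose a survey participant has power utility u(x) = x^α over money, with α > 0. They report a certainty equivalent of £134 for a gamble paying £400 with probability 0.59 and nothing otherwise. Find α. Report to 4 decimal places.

α ≈ 0.4825

The lottery's expected utility is 0.59·u(400) + 0.41·u(0) = 0.59·400^α (since u(0) = 0 for α > 0).
Equating: 134^α = 0.59·400^α, i.e. 0.3350^α = 0.59.
α = ln(0.59) / ln(134/400) = -0.5276327/-1.0936247 ≈ 0.4825.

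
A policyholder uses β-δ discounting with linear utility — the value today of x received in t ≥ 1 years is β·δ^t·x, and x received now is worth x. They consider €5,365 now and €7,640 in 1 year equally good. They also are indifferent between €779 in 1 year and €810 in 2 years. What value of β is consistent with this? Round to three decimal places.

β ≈ 0.730

Both payoffs in the second observation are in the future, so β drops out: δ^1·779 = δ^2·810 ⇒ δ = 779/810 = 0.96173.
The first indifference: 5365 = β·δ·7640, so β = 5365/(δ·7640) = 5365/(0.96173·7640) ≈ 0.730.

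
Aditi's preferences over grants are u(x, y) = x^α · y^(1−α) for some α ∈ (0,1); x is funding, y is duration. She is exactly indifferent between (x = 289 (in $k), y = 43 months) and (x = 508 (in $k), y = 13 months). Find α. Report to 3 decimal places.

Indifference: 289^α · 43^(1−α) = 508^α · 13^(1−α).
(289/508)^α = (13/43)^(1−α); take logs: α·ln(289/508) = (1−α)·ln(13/43), i.e. α·-0.564055 = (1−α)·-1.196251.
So α/(1−α) = (-1.196251)/(-0.564055) = 2.120806, and α = 2.120806/3.120806 ≈ 0.680.

α ≈ 0.680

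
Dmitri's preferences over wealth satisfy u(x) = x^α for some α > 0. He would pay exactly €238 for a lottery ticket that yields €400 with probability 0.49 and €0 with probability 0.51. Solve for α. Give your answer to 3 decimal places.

The lottery's expected utility is 0.49·u(400) + 0.51·u(0) = 0.49·400^α (since u(0) = 0 for α > 0).
Indifference: 238^α = 0.49·400^α, so (238/400)^α = 0.49.
Take logs: α = ln 0.49 / ln(238/400) ≈ 1.37396.

α ≈ 1.374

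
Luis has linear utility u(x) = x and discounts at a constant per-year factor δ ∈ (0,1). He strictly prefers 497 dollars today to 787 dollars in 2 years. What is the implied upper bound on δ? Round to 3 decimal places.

δ < 0.795

The preference means 497 > δ^2·787.
Dividing by 787: δ^2 < 0.63151. Both sides are positive, so the square root keeps the direction.
δ < (497/787)^(1/2) ≈ 0.795.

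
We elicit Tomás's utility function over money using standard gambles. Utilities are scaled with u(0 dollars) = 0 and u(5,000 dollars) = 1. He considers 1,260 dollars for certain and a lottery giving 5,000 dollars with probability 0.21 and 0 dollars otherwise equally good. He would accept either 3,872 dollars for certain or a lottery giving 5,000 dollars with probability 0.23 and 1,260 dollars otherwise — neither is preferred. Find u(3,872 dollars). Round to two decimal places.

First, u(1,260 dollars) = 0.21·u(5,000 dollars) + 0.79·u(0 dollars) = 0.21.
The second indifference gives u(3,872 dollars) = 0.23·u(5,000 dollars) + 0.77·u(1,260 dollars) = 0.23·1.00 + 0.77·0.21 = 0.3917.

0.39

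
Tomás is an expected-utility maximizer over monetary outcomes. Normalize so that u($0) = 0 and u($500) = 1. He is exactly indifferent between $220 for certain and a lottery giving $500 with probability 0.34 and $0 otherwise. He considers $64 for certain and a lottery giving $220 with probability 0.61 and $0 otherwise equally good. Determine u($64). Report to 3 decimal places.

First, u($220) = 0.34·u($500) + 0.66·u($0) = 0.34.
The second indifference gives u($64) = 0.61·u($220) + 0.39·u($0) = 0.61·0.34 + 0.39·0.00 = 0.2074.

0.207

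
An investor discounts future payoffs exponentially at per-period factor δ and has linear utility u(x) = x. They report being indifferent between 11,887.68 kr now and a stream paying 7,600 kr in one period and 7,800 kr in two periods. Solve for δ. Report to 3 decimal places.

The stream is worth 7600δ + 7800δ² today, so 7600δ + 7800δ² = 11887.68.
That is, 7800δ² + 7600δ − 11887.68 = 0, a quadratic in δ.
By the quadratic formula (taking the positive root), δ = (−7600 + √428655616.00) / 15600 ≈ 0.840.

δ ≈ 0.840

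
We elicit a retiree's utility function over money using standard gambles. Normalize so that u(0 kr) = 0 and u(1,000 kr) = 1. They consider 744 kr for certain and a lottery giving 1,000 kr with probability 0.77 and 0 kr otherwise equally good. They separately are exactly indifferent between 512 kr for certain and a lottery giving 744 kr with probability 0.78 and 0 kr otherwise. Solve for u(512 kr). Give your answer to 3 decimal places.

0.601

From the first indifference, u(744 kr) = 0.77·u(1,000 kr) + 0.23·u(0 kr) = 0.77·1 + 0.23·0 = 0.77.
Then u(512 kr) = 0.78·u(744 kr) + 0.22·u(0 kr) = 0.78·0.77 + 0.22·0.00 = 0.6006.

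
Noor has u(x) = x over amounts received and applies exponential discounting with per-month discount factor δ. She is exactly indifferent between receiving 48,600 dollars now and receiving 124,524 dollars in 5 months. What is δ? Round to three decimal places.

The payoff in 5 months is discounted by δ^5, so u(48600) = δ^5·u(124524) and δ^5 = u(48600)/u(124524).
With u(x) = x: δ^5 = 48600/124524 = 0.39029.
So δ = 0.39029^(1/5) ≈ 0.828.

δ ≈ 0.828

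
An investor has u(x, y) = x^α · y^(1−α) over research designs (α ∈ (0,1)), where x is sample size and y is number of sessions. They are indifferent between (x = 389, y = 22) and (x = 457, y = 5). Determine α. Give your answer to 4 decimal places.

α ≈ 0.9019

The Cobb–Douglas utilities coincide, so 389^α·22^(1−α) = 457^α·5^(1−α).
(389/457)^α = (5/22)^(1−α); take logs: α·ln(389/457) = (1−α)·ln(5/22), i.e. α·-0.1611040 = (1−α)·-1.4816045.
With A = -0.1611040 and B = -1.4816045: α·A = (1−α)·B, so α = B/(A+B) = -1.4816045/-1.6427085 ≈ 0.9019.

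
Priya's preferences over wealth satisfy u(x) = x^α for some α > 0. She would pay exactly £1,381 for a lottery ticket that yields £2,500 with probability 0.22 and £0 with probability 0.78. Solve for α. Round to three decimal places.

α ≈ 2.551

The lottery's expected utility is 0.22·u(2500) + 0.78·u(0) = 0.22·2500^α (since u(0) = 0 for α > 0).
Setting u(1381) equal to that: 1381^α = 0.22·2500^α ⇒ (1381/2500)^α = 0.22.
Taking logs: α·ln(1381/2500) = ln(0.22), so α = -1.514128 / -0.593483 ≈ 2.551.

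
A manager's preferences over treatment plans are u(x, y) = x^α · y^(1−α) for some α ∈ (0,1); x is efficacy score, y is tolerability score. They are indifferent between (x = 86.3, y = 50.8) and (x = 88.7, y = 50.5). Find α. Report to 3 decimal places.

α ≈ 0.178

Set the two utilities equal: 86.3^α·50.8^(1−α) = 88.7^α·50.5^(1−α).
Taking logs: α·ln 86.3 + (1−α)·ln 50.8 = α·ln 88.7 + (1−α)·ln 50.5, i.e. α·-0.027430 = (1−α)·-0.005923.
So α/(1−α) = (-0.005923)/(-0.027430) = 0.215931, and α = 0.215931/1.215931 ≈ 0.178.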